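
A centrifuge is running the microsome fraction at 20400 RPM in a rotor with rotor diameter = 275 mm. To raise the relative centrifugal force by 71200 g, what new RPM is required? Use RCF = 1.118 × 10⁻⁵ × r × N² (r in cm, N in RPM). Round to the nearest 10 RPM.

≈ 29650 RPM

r = 275 mm / 2 = 137.5 mm = 13.75 cm
Current RCF = 1.118 × 10⁻⁵ × 13.75 × (20400)² = 1.118 × 10⁻⁵ × 13.75 × 416,160,000 ≈ 63,974.2 × g
Target RCF = 63,974.2 + 71,200 = 135,174.2 × g
N² = 135,174.2 / (15.3725 × 10⁻⁵) = 879,324,768
N ≈ √879,324,768 ≈ 29,653.4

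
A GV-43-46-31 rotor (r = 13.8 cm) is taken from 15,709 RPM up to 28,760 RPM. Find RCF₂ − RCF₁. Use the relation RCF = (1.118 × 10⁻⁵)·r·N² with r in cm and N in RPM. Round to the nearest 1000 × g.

RCF₁ = 1.118 × 10⁻⁵ × 13.8 × (15709)² = 1.118 × 10⁻⁵ × 13.8 × 246,772,681 ≈ 38,073.1 × g
RCF₂ = 1.118 × 10⁻⁵ × 13.8 × (28760)² = 1.118 × 10⁻⁵ × 13.8 × 827,137,600 ≈ 127,614.1 × g
Increase = 127,614.1 − 38,073.1 = 89,541

90000 ×g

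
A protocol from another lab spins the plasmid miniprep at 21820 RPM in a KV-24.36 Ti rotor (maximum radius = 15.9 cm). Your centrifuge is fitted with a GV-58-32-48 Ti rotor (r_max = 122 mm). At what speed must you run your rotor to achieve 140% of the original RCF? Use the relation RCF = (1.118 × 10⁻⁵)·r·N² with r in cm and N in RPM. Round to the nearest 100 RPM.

RCF_original = 1.118 × 10⁻⁵ × 15.9 × (21820)² = 1.118 × 10⁻⁵ × 15.9 × 476,112,400 ≈ 84,634.7 × g
Target RCF = 1.4 × 84,634.7 ≈ 118,488.6 × g
Your rotor: r = 122 mm = 12.2 cm
118,488.6 = 1.118 × 10⁻⁵ × 12.2 × N²
N² = 118,488.6 / (13.6396 × 10⁻⁵) = 868,710,226
N ≈ √868,710,226 ≈ 29,473.9

≈ 29500 RPM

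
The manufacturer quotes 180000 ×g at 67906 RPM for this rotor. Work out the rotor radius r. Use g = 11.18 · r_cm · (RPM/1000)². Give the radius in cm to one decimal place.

3.5 cm

RCF = 11.18 × r × (N/1000)²
180000 = 11.18 × r × (67.906)²
r = 180000 / (11.18 × 4611.224836) = 180000 / 51553.49 ≈ 3.492 cm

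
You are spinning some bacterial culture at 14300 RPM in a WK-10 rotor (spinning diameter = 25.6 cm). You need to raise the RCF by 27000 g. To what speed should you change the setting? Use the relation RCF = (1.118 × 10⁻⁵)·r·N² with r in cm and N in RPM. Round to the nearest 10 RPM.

r = 25.6 / 2 = 12.8 cm
Current RCF = 1.118 × 10⁻⁵ × 12.8 × (14300)² = 1.118 × 10⁻⁵ × 12.8 × 204,490,000 ≈ 29,263.3 × g
Target RCF = 29,263.3 + 27,000 = 56,263.3 × g
N² = 56,263.3 / (14.3104 × 10⁻⁵) = 393,163,713
N ≈ √393,163,713 ≈ 19,828.4

19830 RPM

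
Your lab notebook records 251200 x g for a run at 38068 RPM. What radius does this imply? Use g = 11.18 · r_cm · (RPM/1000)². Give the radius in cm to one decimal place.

15.5 cm

RCF = 11.18 × r × (N/1000)²
251200 = 11.18 × r × (38.068)²
r = 251200 / (11.18 × 1449.172624) = 251200 / 16201.75 ≈ 15.504 cm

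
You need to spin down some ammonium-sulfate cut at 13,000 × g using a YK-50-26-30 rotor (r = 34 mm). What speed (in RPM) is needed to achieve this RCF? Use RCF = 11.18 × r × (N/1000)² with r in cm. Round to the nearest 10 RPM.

r = 34 mm = 3.4 cm
RCF = 11.18 × r × (N/1000)²
13,000 = 11.18 × 3.4 × (N/1000)²
(N/1000)² = 13,000 / 38.012 = 341.9973
N = 1000 × √341.9973 ≈ 18,493.2

≈ 18490 RPM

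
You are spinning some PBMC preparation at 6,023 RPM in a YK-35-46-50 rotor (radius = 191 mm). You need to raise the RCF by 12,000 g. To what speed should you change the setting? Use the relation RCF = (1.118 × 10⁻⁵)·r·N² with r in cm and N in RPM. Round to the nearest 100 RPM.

N₂ ≈ 9600 RPM

r = 191 mm = 19.1 cm
Current RCF = 1.118 × 10⁻⁵ × 19.1 × (6023)² = 1.118 × 10⁻⁵ × 19.1 × 36,276,529 ≈ 7,746.4 × g
Target RCF = 7,746.4 + 12,000 = 19,746.4 × g
N² = 19,746.4 / (21.3538 × 10⁻⁵) = 92,472,534
N ≈ √92,472,534 ≈ 9,616.3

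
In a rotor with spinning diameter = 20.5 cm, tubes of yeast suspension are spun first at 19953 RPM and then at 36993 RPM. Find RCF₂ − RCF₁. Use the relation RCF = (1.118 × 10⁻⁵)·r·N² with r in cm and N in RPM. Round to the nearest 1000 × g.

r = 20.5 / 2 = 10.25 cm
RCF₁ = 1.118 × 10⁻⁵ × 10.25 × (19953)² = 1.118 × 10⁻⁵ × 10.25 × 398,122,209 ≈ 45,622.8 × g
RCF₂ = 1.118 × 10⁻⁵ × 10.25 × (36993)² = 1.118 × 10⁻⁵ × 10.25 × 1,368,482,049 ≈ 156,821.2 × g
Increase = 156,821.2 − 45,622.8 = 111,198.4

≈ 111000 × g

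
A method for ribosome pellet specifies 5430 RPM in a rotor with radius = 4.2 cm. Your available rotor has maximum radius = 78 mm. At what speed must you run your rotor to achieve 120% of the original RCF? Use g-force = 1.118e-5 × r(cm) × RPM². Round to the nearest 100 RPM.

≈ 4400 RPM

RCF_original = 1.118 × 10⁻⁵ × 4.2 × (5430)² = 1.118 × 10⁻⁵ × 4.2 × 29,484,900 ≈ 1,384.5 × g
Target RCF = 1.2 × 1,384.5 ≈ 1,661.4 × g
Your rotor: r = 78 mm = 7.8 cm
1,661.4 = 1.118 × 10⁻⁵ × 7.8 × N²
N² = 1,661.4 / (8.7204 × 10⁻⁵) = 19,051,878
N ≈ √19,051,878 ≈ 4,364.8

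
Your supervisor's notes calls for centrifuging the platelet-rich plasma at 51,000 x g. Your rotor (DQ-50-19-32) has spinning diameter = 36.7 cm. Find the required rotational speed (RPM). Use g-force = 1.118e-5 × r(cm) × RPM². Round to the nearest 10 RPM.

≈ 15770 RPM

r = 36.7 / 2 = 18.35 cm
RCF = 1.118 × 10⁻⁵ × r × N²
51,000 = 1.118 × 10⁻⁵ × 18.35 × N²
N² = 51,000 / (20.5153 × 10⁻⁵) = 248,594,951
N ≈ √248,594,951 ≈ 15,766.9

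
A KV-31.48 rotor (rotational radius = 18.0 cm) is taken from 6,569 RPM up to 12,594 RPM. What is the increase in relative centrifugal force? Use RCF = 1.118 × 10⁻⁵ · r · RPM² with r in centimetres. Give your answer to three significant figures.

≈ 23200 g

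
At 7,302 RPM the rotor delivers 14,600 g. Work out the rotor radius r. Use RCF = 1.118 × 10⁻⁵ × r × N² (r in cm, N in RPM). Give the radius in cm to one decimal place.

≈ 24.5 cm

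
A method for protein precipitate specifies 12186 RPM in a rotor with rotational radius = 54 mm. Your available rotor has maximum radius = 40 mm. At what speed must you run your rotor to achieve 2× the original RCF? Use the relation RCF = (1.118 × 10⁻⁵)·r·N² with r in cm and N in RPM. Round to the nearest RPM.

≈ 20024 RPM

Original rotor: r = 54 mm = 5.4 cm
RCF_original = 1.118 × 10⁻⁵ × 5.4 × (12186)² = 1.118 × 10⁻⁵ × 5.4 × 148,498,596 ≈ 8,965.2 × g
Target RCF = 2 × 8,965.2 ≈ 17,930.4 × g
Your rotor: r = 40 mm = 4.0 cm
17,930.4 = 1.118 × 10⁻⁵ × 4 × N²
N² = 17,930.4 / (4.472 × 10⁻⁵) = 400,948,122
N ≈ √400,948,122 ≈ 20,023.7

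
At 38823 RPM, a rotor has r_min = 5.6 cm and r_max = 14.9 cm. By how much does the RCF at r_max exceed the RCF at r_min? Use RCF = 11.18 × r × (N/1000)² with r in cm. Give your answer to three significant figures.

157000 g

RCF_max = 11.18 × 14.9 × (38.823)² = 11.18 × 14.9 × 1,507.225329 ≈ 251,076.6 × g
RCF_min = 11.18 × 5.6 × (38.823)² = 11.18 × 5.6 × 1,507.225329 ≈ 94,364.4 × g
ΔRCF = 251,076.6 − 94,364.4 = 156,712.2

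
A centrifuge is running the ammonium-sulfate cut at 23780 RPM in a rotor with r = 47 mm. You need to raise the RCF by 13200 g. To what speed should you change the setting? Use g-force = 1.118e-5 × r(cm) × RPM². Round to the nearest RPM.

N₂ ≈ 28578 RPM

r = 47 mm = 4.7 cm
Current RCF = 1.118 × 10⁻⁵ × 4.7 × (23780)² = 1.118 × 10⁻⁵ × 4.7 × 565,488,400 ≈ 29,714.2 × g
Target RCF = 29,714.2 + 13,200 = 42,914.2 × g
N² = 42,914.2 / (5.2546 × 10⁻⁵) = 816,697,751
N ≈ √816,697,751 ≈ 28,577.9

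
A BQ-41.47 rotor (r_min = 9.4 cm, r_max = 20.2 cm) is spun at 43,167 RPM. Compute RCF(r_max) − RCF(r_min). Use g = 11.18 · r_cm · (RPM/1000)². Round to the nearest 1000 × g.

≈ 225000 x g

RCF_max = 11.18 × 20.2 × (43.167)² = 11.18 × 20.2 × 1,863.389889 ≈ 420,820.5 × g
RCF_min = 11.18 × 9.4 × (43.167)² = 11.18 × 9.4 × 1,863.389889 ≈ 195,827.4 × g
ΔRCF = 420,820.5 − 195,827.4 = 224,993.1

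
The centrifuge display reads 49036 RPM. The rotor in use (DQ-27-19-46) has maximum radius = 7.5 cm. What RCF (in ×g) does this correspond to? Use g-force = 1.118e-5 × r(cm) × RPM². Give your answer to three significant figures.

≈ 202000 ×g

RCF = 1.118 × 10⁻⁵ × r × N²
RCF = 1.118 × 10⁻⁵ × 7.5 × (49036)² = 1.118 × 10⁻⁵ × 7.5 × 2,404,529,296 ≈ 201,619.8 × g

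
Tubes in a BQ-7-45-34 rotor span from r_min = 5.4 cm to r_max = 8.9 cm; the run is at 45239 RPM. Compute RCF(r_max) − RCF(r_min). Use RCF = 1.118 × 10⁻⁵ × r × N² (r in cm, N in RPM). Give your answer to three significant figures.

80100 x g

RCF_max = 1.118 × 10⁻⁵ × 8.9 × (45239)² = 1.118 × 10⁻⁵ × 8.9 × 2,046,567,121 ≈ 203,637.5 × g
RCF_min = 1.118 × 10⁻⁵ × 5.4 × (45239)² = 1.118 × 10⁻⁵ × 5.4 × 2,046,567,121 ≈ 123,555.4 × g
ΔRCF = 203,637.5 − 123,555.4 = 80,082.1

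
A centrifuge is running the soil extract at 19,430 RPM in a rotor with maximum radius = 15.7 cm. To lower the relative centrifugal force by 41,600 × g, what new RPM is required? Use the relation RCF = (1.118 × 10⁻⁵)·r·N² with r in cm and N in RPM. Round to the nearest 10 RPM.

Current RCF = 1.118 × 10⁻⁵ × 15.7 × (19430)² = 1.118 × 10⁻⁵ × 15.7 × 377,524,900 ≈ 66,265.4 × g
Target RCF = 66,265.4 − 41,600 = 24,665.4 × g
N² = 24,665.4 / (17.5526 × 10⁻⁵) = 140,522,772
N ≈ √140,522,772 ≈ 11,854.2

≈ 11850 RPM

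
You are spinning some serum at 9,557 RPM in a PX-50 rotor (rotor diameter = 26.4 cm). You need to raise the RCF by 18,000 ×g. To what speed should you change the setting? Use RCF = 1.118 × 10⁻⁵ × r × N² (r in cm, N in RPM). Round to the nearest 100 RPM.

N₂ ≈ 14600 RPM

r = 26.4 / 2 = 13.2 cm
Current RCF = 1.118 × 10⁻⁵ × 13.2 × (9557)² = 1.118 × 10⁻⁵ × 13.2 × 91,336,249 ≈ 13,479 × g
Target RCF = 13,479 + 18,000 = 31,479 × g
N² = 31,479 / (14.7576 × 10⁻⁵) = 213,307,042
N ≈ √213,307,042 ≈ 14,605.0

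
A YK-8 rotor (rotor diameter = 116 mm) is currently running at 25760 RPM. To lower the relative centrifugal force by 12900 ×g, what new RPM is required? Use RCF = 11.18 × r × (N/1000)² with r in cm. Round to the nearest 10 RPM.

r = 116 mm / 2 = 58 mm = 5.8 cm
Current RCF = 11.18 × 5.8 × (25.76)² = 11.18 × 5.8 × 663.5776 ≈ 43,029 × g
Target RCF = 43,029 − 12,900 = 30,129 × g
(N/1000)² = 30,129 / 64.844 = 464.6382
N = 1000 × √464.6382 ≈ 21,555.5

N₂ ≈ 21560 RPM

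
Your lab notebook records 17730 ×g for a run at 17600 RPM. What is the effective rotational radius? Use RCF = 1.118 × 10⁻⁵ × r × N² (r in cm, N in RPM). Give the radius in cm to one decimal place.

17730 = 1.118 × 10⁻⁵ × r × (17600)²
r = 17730 / (1.118 × 10⁻⁵ × 309,760,000) = 17730 / 3463.117 ≈ 5.120 cm

5.1 cm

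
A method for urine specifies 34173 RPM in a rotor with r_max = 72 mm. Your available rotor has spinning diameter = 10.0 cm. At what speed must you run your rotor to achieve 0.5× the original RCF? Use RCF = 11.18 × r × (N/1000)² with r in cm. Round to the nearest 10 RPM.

≈ 29000 RPM

Original rotor: r = 72 mm = 7.2 cm
RCF_original = 11.18 × 7.2 × (34.173)² = 11.18 × 7.2 × 1,167.793929 ≈ 94,002.7 × g
Target RCF = 0.5 × 94,002.7 ≈ 47,001.3 × g
Your rotor: r = 10.0 / 2 = 5 cm
47,001.3 = 11.18 × 5 × (N/1000)²
(N/1000)² = 47,001.3 / 55.9 = 840.8104
N = 1000 × √840.8104 ≈ 28,996.7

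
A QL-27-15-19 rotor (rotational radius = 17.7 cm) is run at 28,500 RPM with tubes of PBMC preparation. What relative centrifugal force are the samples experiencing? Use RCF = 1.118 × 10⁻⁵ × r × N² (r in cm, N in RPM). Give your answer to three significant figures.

RCF = 1.118 × 10⁻⁵ × r × N²
RCF = 1.118 × 10⁻⁵ × 17.7 × (28500)² = 1.118 × 10⁻⁵ × 17.7 × 812,250,000 ≈ 160,732.9 × g

≈ 161000 ×g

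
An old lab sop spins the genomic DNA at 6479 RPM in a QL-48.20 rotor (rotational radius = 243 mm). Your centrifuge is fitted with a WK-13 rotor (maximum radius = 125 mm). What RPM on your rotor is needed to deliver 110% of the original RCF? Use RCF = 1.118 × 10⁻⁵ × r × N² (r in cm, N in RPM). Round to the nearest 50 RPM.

Original rotor: r = 243 mm = 24.3 cm
RCF = 1.118 × 10⁻⁵ × r × N²
RCF_original = 1.118 × 10⁻⁵ × 24.3 × (6479)² = 1.118 × 10⁻⁵ × 24.3 × 41,977,441 ≈ 11,404.2 × g
Target RCF = 1.1 × 11,404.2 ≈ 12,544.6 × g
Your rotor: r = 125 mm = 12.5 cm
12,544.6 = 1.118 × 10⁻⁵ × 12.5 × N²
N² = 12,544.6 / (13.975 × 10⁻⁵) = 89,764,580
N ≈ √89,764,580 ≈ 9,474.4

9450 RPM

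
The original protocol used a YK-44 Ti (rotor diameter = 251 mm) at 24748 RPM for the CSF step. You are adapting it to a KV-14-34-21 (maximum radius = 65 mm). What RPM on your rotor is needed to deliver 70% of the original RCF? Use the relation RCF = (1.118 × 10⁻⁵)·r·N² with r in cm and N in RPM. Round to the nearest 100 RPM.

28800 RPM

Original rotor: r = 251 mm / 2 = 125.5 mm = 12.55 cm
RCF_original = 1.118 × 10⁻⁵ × 12.55 × (24748)² = 1.118 × 10⁻⁵ × 12.55 × 612,463,504 ≈ 85,934.1 × g
Target RCF = 0.7 × 85,934.1 ≈ 60,153.9 × g
Your rotor: r = 65 mm = 6.5 cm
60,153.9 = 1.118 × 10⁻⁵ × 6.5 × N²
N² = 60,153.9 / (7.267 × 10⁻⁵) = 827,767,992
N ≈ √827,767,992 ≈ 28,771.0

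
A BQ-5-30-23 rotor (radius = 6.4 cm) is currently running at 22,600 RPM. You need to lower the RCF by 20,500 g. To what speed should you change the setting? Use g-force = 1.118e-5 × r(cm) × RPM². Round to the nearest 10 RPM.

Current RCF = 1.118 × 10⁻⁵ × 6.4 × (22600)² = 1.118 × 10⁻⁵ × 6.4 × 510,760,000 ≈ 36,545.9 × g
Target RCF = 36,545.9 − 20,500 = 16,045.9 × g
N² = 16,045.9 / (7.1552 × 10⁻⁵) = 224,255,087
N ≈ √224,255,087 ≈ 14,975.1

≈ 14980 RPM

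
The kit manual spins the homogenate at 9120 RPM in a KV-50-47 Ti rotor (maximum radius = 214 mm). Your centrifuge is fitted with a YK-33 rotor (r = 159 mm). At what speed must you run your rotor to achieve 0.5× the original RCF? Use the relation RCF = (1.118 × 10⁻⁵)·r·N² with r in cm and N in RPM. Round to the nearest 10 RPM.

Original rotor: r = 214 mm = 21.4 cm
RCF_original = 1.118 × 10⁻⁵ × 21.4 × (9120)² = 1.118 × 10⁻⁵ × 21.4 × 83,174,400 ≈ 19,899.6 × g
Target RCF = 0.5 × 19,899.6 ≈ 9,949.8 × g
Your rotor: r = 159 mm = 15.9 cm
9,949.8 = 1.118 × 10⁻⁵ × 15.9 × N²
N² = 9,949.8 / (17.7762 × 10⁻⁵) = 55,972,593
N ≈ √55,972,593 ≈ 7,481.5

7480 RPM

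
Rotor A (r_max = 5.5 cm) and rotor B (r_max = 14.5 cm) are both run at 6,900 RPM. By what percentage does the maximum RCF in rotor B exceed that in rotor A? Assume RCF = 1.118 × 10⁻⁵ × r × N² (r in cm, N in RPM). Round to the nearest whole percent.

164%

At equal RPM, RCF scales linearly with r: ratio = 14.5 / 5.5 = 2.6364.
So rotor B delivers 163.6% more g-force.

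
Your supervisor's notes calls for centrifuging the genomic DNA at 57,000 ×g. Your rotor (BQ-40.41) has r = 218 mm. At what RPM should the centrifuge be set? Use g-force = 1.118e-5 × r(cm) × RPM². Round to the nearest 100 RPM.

r = 218 mm = 21.8 cm
57,000 = 1.118 × 10⁻⁵ × 21.8 × N²
N² = 57,000 / (24.3724 × 10⁻⁵) = 233,871,100
N ≈ √233,871,100 ≈ 15,292.8

N ≈ 15300 RPM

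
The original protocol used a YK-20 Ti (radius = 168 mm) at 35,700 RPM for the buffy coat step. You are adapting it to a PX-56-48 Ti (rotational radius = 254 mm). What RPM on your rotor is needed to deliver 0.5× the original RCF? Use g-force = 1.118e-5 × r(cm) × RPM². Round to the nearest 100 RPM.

Original rotor: r = 168 mm = 16.8 cm
RCF_original = 1.118 × 10⁻⁵ × 16.8 × (35700)² = 1.118 × 10⁻⁵ × 16.8 × 1,274,490,000 ≈ 239,379.8 × g
Target RCF = 0.5 × 239,379.8 ≈ 119,689.9 × g
Your rotor: r = 254 mm = 25.4 cm
119,689.9 = 1.118 × 10⁻⁵ × 25.4 × N²
N² = 119,689.9 / (28.3972 × 10⁻⁵) = 421,484,865
N ≈ √421,484,865 ≈ 20,530.1

20500 RPM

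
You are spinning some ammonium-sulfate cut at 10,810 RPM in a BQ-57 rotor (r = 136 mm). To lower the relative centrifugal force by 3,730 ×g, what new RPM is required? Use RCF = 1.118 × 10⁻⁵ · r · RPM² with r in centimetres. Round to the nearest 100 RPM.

r = 136 mm = 13.6 cm
Current RCF = 1.118 × 10⁻⁵ × 13.6 × (10810)² = 1.118 × 10⁻⁵ × 13.6 × 116,856,100 ≈ 17,767.7 × g
Target RCF = 17,767.7 − 3,730 = 14,037.7 × g
N² = 14,037.7 / (15.2048 × 10⁻⁵) = 92,324,134
N ≈ √92,324,134 ≈ 9,608.5

N₂ ≈ 9600 RPM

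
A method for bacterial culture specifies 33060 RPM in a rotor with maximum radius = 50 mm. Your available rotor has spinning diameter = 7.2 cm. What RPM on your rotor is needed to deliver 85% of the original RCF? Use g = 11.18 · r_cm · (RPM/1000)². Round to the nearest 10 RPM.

Original rotor: r = 50 mm = 5.0 cm
RCF_original = 11.18 × 5 × (33.06)² = 11.18 × 5 × 1,092.9636 ≈ 61,096.7 × g
Target RCF = 0.85 × 61,096.7 ≈ 51,932.2 × g
Your rotor: r = 7.2 / 2 = 3.6 cm
51,932.2 = 11.18 × 3.6 × (N/1000)²
(N/1000)² = 51,932.2 / 40.248 = 1290.305
N = 1000 × √1290.305 ≈ 35,920.8

≈ 35920 RPM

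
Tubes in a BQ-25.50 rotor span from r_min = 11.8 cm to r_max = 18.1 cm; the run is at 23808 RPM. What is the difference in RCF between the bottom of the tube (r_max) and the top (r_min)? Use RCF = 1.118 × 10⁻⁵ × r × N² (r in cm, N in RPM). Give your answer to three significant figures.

ΔRCF = 1.118 × 10⁻⁵ × (r_max − r_min) × N² = 1.118 × 10⁻⁵ × 6.3 × 566,820,864 ≈ 39,923.5

≈ 39900 g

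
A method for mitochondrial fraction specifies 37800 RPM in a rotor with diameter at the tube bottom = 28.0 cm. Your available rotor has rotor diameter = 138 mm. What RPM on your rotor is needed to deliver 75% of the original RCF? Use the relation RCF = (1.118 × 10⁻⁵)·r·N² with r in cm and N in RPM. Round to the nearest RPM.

≈ 46630 RPM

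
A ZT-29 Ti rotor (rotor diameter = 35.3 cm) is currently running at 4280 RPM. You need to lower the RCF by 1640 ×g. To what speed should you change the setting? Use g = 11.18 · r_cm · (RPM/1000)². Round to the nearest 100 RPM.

≈ 3200 RPM

r = 35.3 / 2 = 17.65 cm
Current RCF = 11.18 × 17.65 × (4.28)² = 11.18 × 17.65 × 18.3184 ≈ 3,614.7 × g
Target RCF = 3,614.7 − 1,640 = 1,974.7 × g
(N/1000)² = 1,974.7 / 197.327 = 10.00725
N = 1000 × √10.00725 ≈ 3,163.4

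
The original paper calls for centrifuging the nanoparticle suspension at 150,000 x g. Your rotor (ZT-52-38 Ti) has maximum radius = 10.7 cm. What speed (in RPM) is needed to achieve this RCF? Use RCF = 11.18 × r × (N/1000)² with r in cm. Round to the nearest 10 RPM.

150,000 = 11.18 × 10.7 × (N/1000)²
(N/1000)² = 150,000 / 119.626 = 1253.908
N = 1000 × √1253.908 ≈ 35,410.6

N ≈ 35410 RPM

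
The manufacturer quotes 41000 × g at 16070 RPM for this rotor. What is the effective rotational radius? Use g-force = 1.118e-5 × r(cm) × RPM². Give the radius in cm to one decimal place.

≈ 14.2 cm

41000 = 1.118 × 10⁻⁵ × r × (16070)²
r = 41000 / (1.118 × 10⁻⁵ × 258,244,900) = 41000 / 2887.178 ≈ 14.201 cm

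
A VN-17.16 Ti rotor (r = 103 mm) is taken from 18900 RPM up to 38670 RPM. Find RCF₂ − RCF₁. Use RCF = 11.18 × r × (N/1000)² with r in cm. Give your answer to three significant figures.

r = 103 mm = 10.3 cm
RCF₁ = 11.18 × 10.3 × (18.9)² = 11.18 × 10.3 × 357.21 ≈ 41,134.2 × g
RCF₂ = 11.18 × 10.3 × (38.67)² = 11.18 × 10.3 × 1,495.3689 ≈ 172,197.7 × g
Increase = 172,197.7 − 41,134.2 = 131,063.5

≈ 131000 x g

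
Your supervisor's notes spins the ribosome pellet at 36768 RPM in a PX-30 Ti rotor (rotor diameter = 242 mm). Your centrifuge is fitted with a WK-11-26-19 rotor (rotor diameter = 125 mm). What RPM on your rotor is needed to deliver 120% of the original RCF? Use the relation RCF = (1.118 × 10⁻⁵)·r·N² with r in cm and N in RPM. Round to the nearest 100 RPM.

Original rotor: r = 242 mm / 2 = 121 mm = 12.1 cm
RCF_original = 1.118 × 10⁻⁵ × 12.1 × (36768)² = 1.118 × 10⁻⁵ × 12.1 × 1,351,885,824 ≈ 182,880.4 × g
Target RCF = 1.2 × 182,880.4 ≈ 219,456.5 × g
Your rotor: r = 125 mm / 2 = 62.5 mm = 6.25 cm
219,456.5 = 1.118 × 10⁻⁵ × 6.25 × N²
N² = 219,456.5 / (6.9875 × 10⁻⁵) = 3,140,701,252
N ≈ √3,140,701,252 ≈ 56,042.0

56000 RPM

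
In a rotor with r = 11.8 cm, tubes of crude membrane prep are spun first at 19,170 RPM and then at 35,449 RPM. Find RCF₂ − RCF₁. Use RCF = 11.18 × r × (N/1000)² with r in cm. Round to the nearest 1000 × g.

117000 × g

RCF₁ = 11.18 × 11.8 × (19.17)² = 11.18 × 11.8 × 367.4889 ≈ 48,480.6 × g
RCF₂ = 11.18 × 11.8 × (35.449)² = 11.18 × 11.8 × 1,256.631601 ≈ 165,779.9 × g
Increase = 165,779.9 − 48,480.6 = 117,299.3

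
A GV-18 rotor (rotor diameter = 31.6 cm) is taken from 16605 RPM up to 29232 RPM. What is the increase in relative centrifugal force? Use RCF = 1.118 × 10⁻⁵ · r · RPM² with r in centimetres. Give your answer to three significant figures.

102000 g

r = 31.6 / 2 = 15.8 cm
RCF₁ = 1.118 × 10⁻⁵ × 15.8 × (16605)² = 1.118 × 10⁻⁵ × 15.8 × 275,726,025 ≈ 48,705.3 × g
RCF₂ = 1.118 × 10⁻⁵ × 15.8 × (29232)² = 1.118 × 10⁻⁵ × 15.8 × 854,509,824 ≈ 150,944 × g
Increase = 150,944 − 48,705.3 = 102,238.7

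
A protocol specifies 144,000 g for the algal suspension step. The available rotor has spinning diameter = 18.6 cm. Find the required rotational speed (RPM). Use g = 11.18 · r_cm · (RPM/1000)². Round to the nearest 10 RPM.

r = 18.6 / 2 = 9.3 cm
144,000 = 11.18 × 9.3 × (N/1000)²
(N/1000)² = 144,000 / 103.974 = 1384.962
N = 1000 × √1384.962 ≈ 37,215.1

37220 RPM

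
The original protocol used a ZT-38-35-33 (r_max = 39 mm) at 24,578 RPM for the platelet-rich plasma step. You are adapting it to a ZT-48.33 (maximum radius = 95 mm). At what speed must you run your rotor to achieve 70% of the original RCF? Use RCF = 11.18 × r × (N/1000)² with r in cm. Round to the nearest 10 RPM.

13180 RPM

Original rotor: r = 39 mm = 3.9 cm
RCF_original = 11.18 × 3.9 × (24.578)² = 11.18 × 3.9 × 604.078084 ≈ 26,339 × g
Target RCF = 0.7 × 26,339 ≈ 18,437.3 × g
Your rotor: r = 95 mm = 9.5 cm
18,437.3 = 11.18 × 9.5 × (N/1000)²
(N/1000)² = 18,437.3 / 106.21 = 173.5929
N = 1000 × √173.5929 ≈ 13,175.5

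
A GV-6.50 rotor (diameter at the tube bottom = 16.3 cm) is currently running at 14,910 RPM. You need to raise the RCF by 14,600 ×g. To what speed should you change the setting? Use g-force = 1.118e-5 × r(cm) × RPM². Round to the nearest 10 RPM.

≈ 19560 RPM

r = 16.3 / 2 = 8.15 cm
Current RCF = 1.118 × 10⁻⁵ × 8.15 × (14910)² = 1.118 × 10⁻⁵ × 8.15 × 222,308,100 ≈ 20,256 × g
Target RCF = 20,256 + 14,600 = 34,856 × g
N² = 34,856 / (9.1117 × 10⁻⁵) = 382,541,128
N ≈ √382,541,128 ≈ 19,558.7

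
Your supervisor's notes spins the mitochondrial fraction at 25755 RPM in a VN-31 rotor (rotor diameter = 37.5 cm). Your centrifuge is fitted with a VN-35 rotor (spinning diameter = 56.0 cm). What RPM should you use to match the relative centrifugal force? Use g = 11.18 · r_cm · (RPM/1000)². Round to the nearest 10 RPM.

Original rotor: r = 37.5 / 2 = 18.75 cm
RCF_original = 11.18 × 18.75 × (25.755)² = 11.18 × 18.75 × 663.320025 ≈ 139,048.5 × g
Your rotor: r = 56.0 / 2 = 28 cm
139,048.5 = 11.18 × 28 × (N/1000)²
(N/1000)² = 139,048.5 / 313.04 = 444.1876
N = 1000 × √444.1876 ≈ 21,075.8

21080 RPM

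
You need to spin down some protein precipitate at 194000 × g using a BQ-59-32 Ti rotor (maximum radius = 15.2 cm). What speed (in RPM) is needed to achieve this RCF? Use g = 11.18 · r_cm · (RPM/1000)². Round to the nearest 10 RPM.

RCF = 11.18 × r × (N/1000)²
194,000 = 11.18 × 15.2 × (N/1000)²
(N/1000)² = 194,000 / 169.936 = 1141.606
N = 1000 × √1141.606 ≈ 33,787.7

33790 RPM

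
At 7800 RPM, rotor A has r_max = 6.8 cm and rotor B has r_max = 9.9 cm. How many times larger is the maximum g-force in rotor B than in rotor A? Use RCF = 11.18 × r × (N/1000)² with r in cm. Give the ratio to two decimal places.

1.46

At fixed N, RCF ∝ r, so RCF_B/RCF_A = r_B/r_A = 9.9 / 6.8 = 1.4559.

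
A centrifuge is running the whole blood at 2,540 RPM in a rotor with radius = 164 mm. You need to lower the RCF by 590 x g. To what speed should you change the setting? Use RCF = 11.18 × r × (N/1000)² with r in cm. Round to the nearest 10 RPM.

r = 164 mm = 16.4 cm
Current RCF = 11.18 × 16.4 × (2.54)² = 11.18 × 16.4 × 6.4516 ≈ 1,182.9 × g
Target RCF = 1,182.9 − 590 = 592.9 × g
(N/1000)² = 592.9 / 183.352 = 3.233671
N = 1000 × √3.233671 ≈ 1,798.2

N₂ ≈ 1800 RPM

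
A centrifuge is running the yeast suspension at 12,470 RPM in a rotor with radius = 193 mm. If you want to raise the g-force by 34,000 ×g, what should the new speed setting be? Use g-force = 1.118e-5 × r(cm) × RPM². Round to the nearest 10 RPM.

N₂ ≈ 17690 RPM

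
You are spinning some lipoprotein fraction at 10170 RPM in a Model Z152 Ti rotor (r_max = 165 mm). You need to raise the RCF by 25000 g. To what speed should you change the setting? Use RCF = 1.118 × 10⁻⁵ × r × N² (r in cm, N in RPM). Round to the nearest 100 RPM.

≈ 15500 RPM

r = 165 mm = 16.5 cm
Current RCF = 1.118 × 10⁻⁵ × 16.5 × (10170)² = 1.118 × 10⁻⁵ × 16.5 × 103,428,900 ≈ 19,079.5 × g
Target RCF = 19,079.5 + 25,000 = 44,079.5 × g
N² = 44,079.5 / (18.447 × 10⁻⁵) = 238,952,133
N ≈ √238,952,133 ≈ 15,458.1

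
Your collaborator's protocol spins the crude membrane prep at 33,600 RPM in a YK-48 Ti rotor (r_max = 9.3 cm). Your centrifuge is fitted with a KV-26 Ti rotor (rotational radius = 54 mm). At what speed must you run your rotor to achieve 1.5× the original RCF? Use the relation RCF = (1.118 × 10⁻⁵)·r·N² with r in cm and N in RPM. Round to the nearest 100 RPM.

RCF = 1.118 × 10⁻⁵ × r × N²
RCF_original = 1.118 × 10⁻⁵ × 9.3 × (33600)² = 1.118 × 10⁻⁵ × 9.3 × 1,128,960,000 ≈ 117,382.5 × g
Target RCF = 1.5 × 117,382.5 ≈ 176,073.8 × g
Your rotor: r = 54 mm = 5.4 cm
176,073.8 = 1.118 × 10⁻⁵ × 5.4 × N²
N² = 176,073.8 / (6.0372 × 10⁻⁵) = 2,916,481,150
N ≈ √2,916,481,150 ≈ 54,004.5

≈ 54000 RPM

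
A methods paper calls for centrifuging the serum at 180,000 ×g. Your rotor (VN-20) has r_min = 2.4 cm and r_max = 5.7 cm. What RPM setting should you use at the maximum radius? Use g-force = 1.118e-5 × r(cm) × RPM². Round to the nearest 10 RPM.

Use r_max = 5.7 cm.
RCF = 1.118 × 10⁻⁵ × r × N²
180,000 = 1.118 × 10⁻⁵ × 5.7 × N²
N² = 180,000 / (6.3726 × 10⁻⁵) = 2,824,592,788
N ≈ √2,824,592,788 ≈ 53,146.9

53150 RPM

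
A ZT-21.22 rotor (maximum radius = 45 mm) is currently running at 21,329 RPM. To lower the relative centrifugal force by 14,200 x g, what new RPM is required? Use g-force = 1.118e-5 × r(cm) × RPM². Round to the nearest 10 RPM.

r = 45 mm = 4.5 cm
Current RCF = 1.118 × 10⁻⁵ × 4.5 × (21329)² = 1.118 × 10⁻⁵ × 4.5 × 454,926,241 ≈ 22,887.3 × g
Target RCF = 22,887.3 − 14,200 = 8,687.3 × g
N² = 8,687.3 / (5.031 × 10⁻⁵) = 172,675,412
N ≈ √172,675,412 ≈ 13,140.6

N₂ ≈ 13140 RPM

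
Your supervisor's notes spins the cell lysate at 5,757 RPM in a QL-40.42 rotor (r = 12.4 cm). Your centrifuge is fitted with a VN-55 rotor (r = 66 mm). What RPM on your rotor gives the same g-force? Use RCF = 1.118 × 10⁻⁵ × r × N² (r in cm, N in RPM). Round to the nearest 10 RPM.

RCF_original = 1.118 × 10⁻⁵ × 12.4 × (5757)² = 1.118 × 10⁻⁵ × 12.4 × 33,143,049 ≈ 4,594.7 × g
Your rotor: r = 66 mm = 6.6 cm
4,594.7 = 1.118 × 10⁻⁵ × 6.6 × N²
N² = 4,594.7 / (7.3788 × 10⁻⁵) = 62,268,933
N ≈ √62,268,933 ≈ 7,891.1

7890 RPM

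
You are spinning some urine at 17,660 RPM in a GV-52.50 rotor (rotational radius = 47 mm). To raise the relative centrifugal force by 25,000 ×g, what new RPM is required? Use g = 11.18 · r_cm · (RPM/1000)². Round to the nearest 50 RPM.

r = 47 mm = 4.7 cm
Current RCF = 11.18 × 4.7 × (17.66)² = 11.18 × 4.7 × 311.8756 ≈ 16,387.8 × g
Target RCF = 16,387.8 + 25,000 = 41,387.8 × g
(N/1000)² = 41,387.8 / 52.546 = 787.6489
N = 1000 × √787.6489 ≈ 28,065.1

28050 RPM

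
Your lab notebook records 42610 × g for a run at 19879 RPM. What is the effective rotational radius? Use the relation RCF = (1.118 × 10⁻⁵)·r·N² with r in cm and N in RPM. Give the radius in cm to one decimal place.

r ≈ 9.6 cm

42610 = 1.118 × 10⁻⁵ × r × (19879)²
r = 42610 / (1.118 × 10⁻⁵ × 395,174,641) = 42610 / 4418.052 ≈ 9.645 cm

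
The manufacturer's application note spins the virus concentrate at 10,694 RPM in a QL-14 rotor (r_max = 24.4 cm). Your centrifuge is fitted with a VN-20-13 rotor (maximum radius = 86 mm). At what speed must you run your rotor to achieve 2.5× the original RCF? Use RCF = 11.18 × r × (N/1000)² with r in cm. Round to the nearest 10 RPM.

RCF = 11.18 × r × (N/1000)²
RCF_original = 11.18 × 24.4 × (10.694)² = 11.18 × 24.4 × 114.361636 ≈ 31,196.9 × g
Target RCF = 2.5 × 31,196.9 ≈ 77,992.2 × g
Your rotor: r = 86 mm = 8.6 cm
77,992.2 = 11.18 × 8.6 × (N/1000)²
(N/1000)² = 77,992.2 / 96.148 = 811.1682
N = 1000 × √811.1682 ≈ 28,481.0

≈ 28480 RPM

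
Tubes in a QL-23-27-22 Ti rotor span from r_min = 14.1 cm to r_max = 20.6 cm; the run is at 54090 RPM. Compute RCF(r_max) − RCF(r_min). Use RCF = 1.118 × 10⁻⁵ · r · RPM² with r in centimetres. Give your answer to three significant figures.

≈ 213000 × g

ΔRCF = 1.118 × 10⁻⁵ × (r_max − r_min) × N² = 1.118 × 10⁻⁵ × 6.5 × 2,925,728,100 ≈ 212,612.7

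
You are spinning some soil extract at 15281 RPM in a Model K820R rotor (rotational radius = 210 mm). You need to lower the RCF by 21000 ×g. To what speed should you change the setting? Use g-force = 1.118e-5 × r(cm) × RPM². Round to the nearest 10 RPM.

r = 210 mm = 21.0 cm
Current RCF = 1.118 × 10⁻⁵ × 21 × (15281)² = 1.118 × 10⁻⁵ × 21 × 233,508,961 ≈ 54,823.2 × g
Target RCF = 54,823.2 − 21,000 = 33,823.2 × g
N² = 33,823.2 / (23.478 × 10⁻⁵) = 144,063,378
N ≈ √144,063,378 ≈ 12,002.6

≈ 12000 RPM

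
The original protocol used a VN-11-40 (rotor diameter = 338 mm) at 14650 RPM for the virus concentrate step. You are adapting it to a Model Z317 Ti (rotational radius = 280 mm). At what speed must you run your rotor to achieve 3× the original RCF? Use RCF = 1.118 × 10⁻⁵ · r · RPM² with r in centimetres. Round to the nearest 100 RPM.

Original rotor: r = 338 mm / 2 = 169 mm = 16.9 cm
RCF_original = 1.118 × 10⁻⁵ × 16.9 × (14650)² = 1.118 × 10⁻⁵ × 16.9 × 214,622,500 ≈ 40,551.2 × g
Target RCF = 3 × 40,551.2 ≈ 121,653.6 × g
Your rotor: r = 280 mm = 28.0 cm
121,653.6 = 1.118 × 10⁻⁵ × 28 × N²
N² = 121,653.6 / (31.304 × 10⁻⁵) = 388,619,985
N ≈ √388,619,985 ≈ 19,713.4

19700 RPM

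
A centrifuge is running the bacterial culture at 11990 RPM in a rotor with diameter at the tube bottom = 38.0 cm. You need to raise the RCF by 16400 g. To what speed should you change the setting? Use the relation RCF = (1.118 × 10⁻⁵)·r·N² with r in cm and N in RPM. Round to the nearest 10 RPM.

r = 38.0 / 2 = 19 cm
Current RCF = 1.118 × 10⁻⁵ × 19 × (11990)² = 1.118 × 10⁻⁵ × 19 × 143,760,100 ≈ 30,537.5 × g
Target RCF = 30,537.5 + 16,400 = 46,937.5 × g
N² = 46,937.5 / (21.242 × 10⁻⁵) = 220,965,540
N ≈ √220,965,540 ≈ 14,864.9

≈ 14860 RPM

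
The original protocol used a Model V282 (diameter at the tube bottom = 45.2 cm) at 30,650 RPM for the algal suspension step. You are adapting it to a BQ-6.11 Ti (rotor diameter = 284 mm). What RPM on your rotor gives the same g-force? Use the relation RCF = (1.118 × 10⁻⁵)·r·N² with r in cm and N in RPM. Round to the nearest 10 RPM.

≈ 38670 RPM

Original rotor: r = 45.2 / 2 = 22.6 cm
RCF = 1.118 × 10⁻⁵ × r × N²
RCF_original = 1.118 × 10⁻⁵ × 22.6 × (30650)² = 1.118 × 10⁻⁵ × 22.6 × 939,422,500 ≈ 237,362 × g
Your rotor: r = 284 mm / 2 = 142 mm = 14.2 cm
237,362 = 1.118 × 10⁻⁵ × 14.2 × N²
N² = 237,362 / (15.8756 × 10⁻⁵) = 1,495,137,192
N ≈ √1,495,137,192 ≈ 38,667.0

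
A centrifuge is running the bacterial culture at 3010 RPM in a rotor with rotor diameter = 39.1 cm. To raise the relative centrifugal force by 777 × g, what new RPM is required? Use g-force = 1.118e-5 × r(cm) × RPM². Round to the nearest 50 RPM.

N₂ ≈ 3550 RPM

r = 39.1 / 2 = 19.55 cm
Current RCF = 1.118 × 10⁻⁵ × 19.55 × (3010)² = 1.118 × 10⁻⁵ × 19.55 × 9,060,100 ≈ 1,980.3 × g
Target RCF = 1,980.3 + 777 = 2,757.3 × g
N² = 2,757.3 / (21.8569 × 10⁻⁵) = 12,615,238
N ≈ √12,615,238 ≈ 3,551.8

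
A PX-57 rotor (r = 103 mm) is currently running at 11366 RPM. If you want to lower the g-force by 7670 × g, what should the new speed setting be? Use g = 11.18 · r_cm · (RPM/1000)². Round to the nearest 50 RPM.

7900 RPM

r = 103 mm = 10.3 cm
Current RCF = 11.18 × 10.3 × (11.366)² = 11.18 × 10.3 × 129.185956 ≈ 14,876.3 × g
Target RCF = 14,876.3 − 7,670 = 7,206.3 × g
(N/1000)² = 7,206.3 / 115.154 = 62.57968
N = 1000 × √62.57968 ≈ 7,910.7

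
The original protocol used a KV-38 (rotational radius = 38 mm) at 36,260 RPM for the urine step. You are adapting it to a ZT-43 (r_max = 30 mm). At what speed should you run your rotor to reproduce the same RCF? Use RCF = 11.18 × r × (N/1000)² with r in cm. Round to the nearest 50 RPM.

40800 RPM

Original rotor: r = 38 mm = 3.8 cm
RCF_original = 11.18 × 3.8 × (36.26)² = 11.18 × 3.8 × 1,314.7876 ≈ 55,857.4 × g
Your rotor: r = 30 mm = 3.0 cm
55,857.4 = 11.18 × 3 × (N/1000)²
(N/1000)² = 55,857.4 / 33.54 = 1665.397
N = 1000 × √1665.397 ≈ 40,809.3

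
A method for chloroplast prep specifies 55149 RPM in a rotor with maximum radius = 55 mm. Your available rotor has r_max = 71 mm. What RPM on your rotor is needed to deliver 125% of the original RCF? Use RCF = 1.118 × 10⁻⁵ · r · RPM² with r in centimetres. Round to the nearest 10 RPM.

54270 RPM

Original rotor: r = 55 mm = 5.5 cm
RCF = 1.118 × 10⁻⁵ × r × N²
RCF_original = 1.118 × 10⁻⁵ × 5.5 × (55149)² = 1.118 × 10⁻⁵ × 5.5 × 3,041,412,201 ≈ 187,016.4 × g
Target RCF = 1.25 × 187,016.4 ≈ 233,770.5 × g
Your rotor: r = 71 mm = 7.1 cm
233,770.5 = 1.118 × 10⁻⁵ × 7.1 × N²
N² = 233,770.5 / (7.9378 × 10⁻⁵) = 2,945,028,849
N ≈ √2,945,028,849 ≈ 54,268.1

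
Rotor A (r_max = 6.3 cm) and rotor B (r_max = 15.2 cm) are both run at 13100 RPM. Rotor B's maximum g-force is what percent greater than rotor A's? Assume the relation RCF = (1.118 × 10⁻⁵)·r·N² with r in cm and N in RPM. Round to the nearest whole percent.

141%

At equal RPM, RCF scales linearly with r: ratio = 15.2 / 6.3 = 2.4127.
So rotor B delivers 141.3% more g-force.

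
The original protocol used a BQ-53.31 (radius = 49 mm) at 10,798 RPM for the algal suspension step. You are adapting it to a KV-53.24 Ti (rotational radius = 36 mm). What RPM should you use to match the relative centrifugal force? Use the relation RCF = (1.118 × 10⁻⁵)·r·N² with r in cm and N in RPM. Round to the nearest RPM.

12598 RPM

Original rotor: r = 49 mm = 4.9 cm
RCF = 1.118 × 10⁻⁵ × r × N²
RCF_original = 1.118 × 10⁻⁵ × 4.9 × (10798)² = 1.118 × 10⁻⁵ × 4.9 × 116,596,804 ≈ 6,387.4 × g
Your rotor: r = 36 mm = 3.6 cm
6,387.4 = 1.118 × 10⁻⁵ × 3.6 × N²
N² = 6,387.4 / (4.0248 × 10⁻⁵) = 158,701,053
N ≈ √158,701,053 ≈ 12,597.7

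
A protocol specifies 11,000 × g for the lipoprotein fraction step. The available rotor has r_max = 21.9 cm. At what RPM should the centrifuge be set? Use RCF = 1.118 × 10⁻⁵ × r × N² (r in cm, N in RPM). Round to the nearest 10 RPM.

11,000 = 1.118 × 10⁻⁵ × 21.9 × N²
N² = 11,000 / (24.4842 × 10⁻⁵) = 44,926,932
N ≈ √44,926,932 ≈ 6,702.8

N ≈ 6700 RPM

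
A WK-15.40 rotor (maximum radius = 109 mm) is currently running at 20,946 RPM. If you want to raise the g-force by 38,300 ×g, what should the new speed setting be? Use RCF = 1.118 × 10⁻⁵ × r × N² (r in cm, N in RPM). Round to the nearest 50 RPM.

r = 109 mm = 10.9 cm
Current RCF = 1.118 × 10⁻⁵ × 10.9 × (20946)² = 1.118 × 10⁻⁵ × 10.9 × 438,734,916 ≈ 53,465.1 × g
Target RCF = 53,465.1 + 38,300 = 91,765.1 × g
N² = 91,765.1 / (12.1862 × 10⁻⁵) = 753,024,733
N ≈ √753,024,733 ≈ 27,441.3

N₂ ≈ 27450 RPM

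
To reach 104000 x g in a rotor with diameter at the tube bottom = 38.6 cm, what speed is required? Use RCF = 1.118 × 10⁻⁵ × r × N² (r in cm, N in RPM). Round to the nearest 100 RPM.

N ≈ 22000 RPM

r = 38.6 / 2 = 19.3 cm
104,000 = 1.118 × 10⁻⁵ × 19.3 × N²
N² = 104,000 / (21.5774 × 10⁻⁵) = 481,985,781
N ≈ √481,985,781 ≈ 21,954.2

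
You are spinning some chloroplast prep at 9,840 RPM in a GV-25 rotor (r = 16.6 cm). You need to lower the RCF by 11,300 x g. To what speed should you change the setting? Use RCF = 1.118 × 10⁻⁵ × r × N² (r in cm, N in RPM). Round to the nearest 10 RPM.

≈ 5990 RPM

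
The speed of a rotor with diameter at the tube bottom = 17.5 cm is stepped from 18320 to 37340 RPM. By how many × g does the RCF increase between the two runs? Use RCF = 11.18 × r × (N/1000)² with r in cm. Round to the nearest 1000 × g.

r = 17.5 / 2 = 8.75 cm
RCF₁ = 11.18 × 8.75 × (18.32)² = 11.18 × 8.75 × 335.6224 ≈ 32,832.3 × g
RCF₂ = 11.18 × 8.75 × (37.34)² = 11.18 × 8.75 × 1,394.2756 ≈ 136,395 × g
Increase = 136,395 − 32,832.3 = 103,562.7

≈ 104000 × g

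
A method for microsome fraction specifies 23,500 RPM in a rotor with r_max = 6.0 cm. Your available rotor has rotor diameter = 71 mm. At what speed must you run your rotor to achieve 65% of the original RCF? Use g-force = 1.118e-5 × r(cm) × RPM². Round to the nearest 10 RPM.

RCF_original = 1.118 × 10⁻⁵ × 6 × (23500)² = 1.118 × 10⁻⁵ × 6 × 552,250,000 ≈ 37,044.9 × g
Target RCF = 0.65 × 37,044.9 ≈ 24,079.2 × g
Your rotor: r = 71 mm / 2 = 35.5 mm = 3.55 cm
24,079.2 = 1.118 × 10⁻⁵ × 3.55 × N²
N² = 24,079.2 / (3.9689 × 10⁻⁵) = 606,697,070
N ≈ √606,697,070 ≈ 24,631.2

≈ 24630 RPM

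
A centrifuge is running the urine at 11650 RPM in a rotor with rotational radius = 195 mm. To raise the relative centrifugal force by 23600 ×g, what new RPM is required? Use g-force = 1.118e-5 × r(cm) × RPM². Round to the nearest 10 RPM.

15620 RPM

r = 195 mm = 19.5 cm
Current RCF = 1.118 × 10⁻⁵ × 19.5 × (11650)² = 1.118 × 10⁻⁵ × 19.5 × 135,722,500 ≈ 29,588.9 × g
Target RCF = 29,588.9 + 23,600 = 53,188.9 × g
N² = 53,188.9 / (21.801 × 10⁻⁵) = 243,974,588
N ≈ √243,974,588 ≈ 15,619.7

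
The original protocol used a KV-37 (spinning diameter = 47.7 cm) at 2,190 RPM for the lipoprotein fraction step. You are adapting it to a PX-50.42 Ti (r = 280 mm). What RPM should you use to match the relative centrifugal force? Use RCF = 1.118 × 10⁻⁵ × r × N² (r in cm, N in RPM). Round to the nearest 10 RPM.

Original rotor: r = 47.7 / 2 = 23.85 cm
RCF = 1.118 × 10⁻⁵ × r × N²
RCF_original = 1.118 × 10⁻⁵ × 23.85 × (2190)² = 1.118 × 10⁻⁵ × 23.85 × 4,796,100 ≈ 1,278.8 × g
Your rotor: r = 280 mm = 28.0 cm
1,278.8 = 1.118 × 10⁻⁵ × 28 × N²
N² = 1,278.8 / (31.304 × 10⁻⁵) = 4,085,101
N ≈ √4,085,101 ≈ 2,021.2

2020 RPM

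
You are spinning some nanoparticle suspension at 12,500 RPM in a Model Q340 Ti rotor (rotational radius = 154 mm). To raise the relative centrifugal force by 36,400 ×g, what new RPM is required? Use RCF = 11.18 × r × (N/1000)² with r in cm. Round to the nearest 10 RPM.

r = 154 mm = 15.4 cm
Current RCF = 11.18 × 15.4 × (12.5)² = 11.18 × 15.4 × 156.25 ≈ 26,901.9 × g
Target RCF = 26,901.9 + 36,400 = 63,301.9 × g
(N/1000)² = 63,301.9 / 172.172 = 367.6666
N = 1000 × √367.6666 ≈ 19,174.6

N₂ ≈ 19170 RPM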